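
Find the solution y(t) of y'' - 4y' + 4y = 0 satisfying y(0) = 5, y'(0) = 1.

Characteristic equation r² - 4r + 4 = 0 has discriminant (-4)² - 4·(4) = 0, so r = 2 is a repeated root.
Hence y_h = (C1 + C2*t)*exp(2*t).
Apply the initial conditions: y(0) = C1 = 5 and y'(0) = C2 + 2*C1 = 1. Solving gives C1 = 5, C2 = -9.

y = 5*exp(2*t) - 9*t*exp(2*t)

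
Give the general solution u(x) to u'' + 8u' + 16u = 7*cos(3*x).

u = 49*cos(3*x)/625 + 168*sin(3*x)/625 + C1*exp(-4*x) + C2*x*exp(-4*x)

Characteristic equation r² + 8r + 16 = 0 has discriminant (8)² - 4·(16) = 0, so r = -4 is a repeated root.
Hence u_h = (C1 + C2*x)*exp(-4*x).
Try u_p = A*cos(3*x) + B*sin(3*x). Substituting and equating the coefficients of cos(3x) and sin(3x) gives A = 49/625, B = 168/625, so u_p = 49*cos(3*x)/625 + 168*sin(3*x)/625.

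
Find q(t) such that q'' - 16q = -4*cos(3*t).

q = 4*cos(3*t)/25 + C1*exp(4*t) + C2*exp(-4*t)

Characteristic equation r² - 16 = 0 factors as (r - 4)(r + 4) = 0, so r = 4, -4.
Hence q_h = C1*exp(4*t) + C2*exp(-4*t).
Try q_p = A*cos(3*t) + B*sin(3*t). Substituting and equating the coefficients of cos(3t) and sin(3t) gives A = 4/25, B = 0, so q_p = 4*cos(3*t)/25.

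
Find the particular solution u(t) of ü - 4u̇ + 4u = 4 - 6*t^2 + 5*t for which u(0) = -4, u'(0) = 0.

u = -4*exp(2*t) - 7*t/4 - 3*t**2/2 + 39*t*exp(2*t)/4

Characteristic equation r² - 4r + 4 = 0 has discriminant (-4)² - 4·(4) = 0, so r = 2 is a repeated root.
Hence u_h = (C1 + C2*t)*exp(2*t).
For the particular solution try u_p = A0 + A1*t + A2*t^2. Substituting and matching coefficients of each power of t gives A0 = 0, A1 = -7/4, A2 = -3/2, so u_p = -7*t/4 - 3*t^2/2.
General solution: u = -7*t/4 - 3*t^2/2 + C1*exp(2*t) + C2*t*exp(2*t).
Apply the initial conditions: u(0) = C1 = -4 and u'(0) = -7/4 + C2 + 2*C1 = 0. Solving gives C1 = -4, C2 = 39/4.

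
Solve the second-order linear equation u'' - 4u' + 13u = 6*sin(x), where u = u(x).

u = 3*cos(x)/20 + 9*sin(x)/20 + C1*cos(3*x)*exp(2*x) + C2*exp(2*x)*sin(3*x)

Characteristic equation r² - 4r + 13 = 0 has discriminant (-4)² - 4·(13) = -36 < 0, so r = 2 ± 3i.
Hence u_h = C1*cos(3*x)*exp(2*x) + C2*exp(2*x)*sin(3*x).
Try u_p = A*cos(x) + B*sin(x). Substituting and equating the coefficients of cos(x) and sin(x) gives A = 3/20, B = 9/20, so u_p = 3*cos(x)/20 + 9*sin(x)/20.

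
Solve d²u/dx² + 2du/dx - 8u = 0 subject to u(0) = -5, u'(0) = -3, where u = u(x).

Characteristic equation r² + 2r - 8 = 0 factors as (r - 2)(r + 4) = 0, so r = 2, -4.
Hence u_h = C1*exp(2*x) + C2*exp(-4*x).
Apply the initial conditions: u(0) = C1 + C2 = -5 and u'(0) = -4*C2 + 2*C1 = -3. Solving gives C1 = -23/6, C2 = -7/6.

u = -23*exp(2*x)/6 - 7*exp(-4*x)/6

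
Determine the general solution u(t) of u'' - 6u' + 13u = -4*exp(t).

Characteristic equation r² - 6r + 13 = 0 has discriminant (-6)² - 4·(13) = -16 < 0, so r = 3 ± 2i.
Hence u_h = C1*cos(2*t)*exp(3*t) + C2*exp(3*t)*sin(2*t).
Try u_p = A*exp(t). Substituting into the equation and dividing by exp(t) gives A = -1/2, so u_p = -exp(t)/2.

u = -exp(t)/2 + C1*cos(2*t)*exp(3*t) + C2*exp(3*t)*sin(2*t)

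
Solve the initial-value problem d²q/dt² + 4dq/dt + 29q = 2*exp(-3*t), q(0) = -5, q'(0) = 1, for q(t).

Characteristic equation r² + 4r + 29 = 0 has discriminant (4)² - 4·(29) = -100 < 0, so r = -2 ± 5i.
Hence q_h = C1*cos(5*t)*exp(-2*t) + C2*exp(-2*t)*sin(5*t).
Try q_p = A*exp(-3*t). Substituting into the equation and dividing by exp(-3*t) gives A = 1/13, so q_p = exp(-3*t)/13.
General solution: q = exp(-3*t)/13 + C1*cos(5*t)*exp(-2*t) + C2*exp(-2*t)*sin(5*t).
Apply the initial conditions: q(0) = 1/13 + C1 = -5 and q'(0) = -3/13 - 2*C1 + 5*C2 = 1. Solving gives C1 = -66/13, C2 = -116/65.

q = exp(-3*t)/13 - 116*exp(-2*t)*sin(5*t)/65 - 66*cos(5*t)*exp(-2*t)/13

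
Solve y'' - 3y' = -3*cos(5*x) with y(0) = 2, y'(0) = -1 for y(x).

Characteristic equation r² - 3r = 0 factors as (r - 3)r = 0, so r = 3, 0.
Hence y_h = C1*exp(3*x) + C2.
Try y_p = A*cos(5*x) + B*sin(5*x). Substituting and equating the coefficients of cos(5x) and sin(5x) gives A = 3/34, B = 9/170, so y_p = 3*cos(5*x)/34 + 9*sin(5*x)/170.
General solution: y = C2 + 3*cos(5*x)/34 + 9*sin(5*x)/170 + C1*exp(3*x).
Apply the initial conditions: y(0) = 3/34 + C1 + C2 = 2 and y'(0) = 9/34 + 3*C1 = -1. Solving gives C1 = -43/102, C2 = 7/3.

y = 7/3 - 43*exp(3*x)/102 + 3*cos(5*x)/34 + 9*sin(5*x)/170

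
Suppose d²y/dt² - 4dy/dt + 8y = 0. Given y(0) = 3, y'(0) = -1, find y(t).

y = 3*cos(2*t)*exp(2*t) - 7*exp(2*t)*sin(2*t)/2

Characteristic equation r² - 4r + 8 = 0 has discriminant (-4)² - 4·(8) = -16 < 0, so r = 2 ± 2i.
Hence y_h = C1*cos(2*t)*exp(2*t) + C2*exp(2*t)*sin(2*t).
Apply the initial conditions: y(0) = C1 = 3 and y'(0) = 2*C1 + 2*C2 = -1. Solving gives C1 = 3, C2 = -7/2.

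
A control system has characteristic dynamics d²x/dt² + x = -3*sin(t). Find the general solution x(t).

Characteristic equation r² + 1 = 0 has discriminant (0)² - 4·(1) = -4 < 0, so r = ± i.
Hence x_h = C1*cos(t) + C2*sin(t).
Since ±1i are characteristic roots, multiply the trial by t. Try x_p = t*(A*cos(t) + B*sin(t)). Substituting and equating the coefficients of cos(t) and sin(t) gives A = 3/2, B = 0, so x_p = 3*t*cos(t)/2.

x = C1*cos(t) + C2*sin(t) + 3*t*cos(t)/2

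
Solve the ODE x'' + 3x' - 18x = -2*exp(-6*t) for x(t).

Characteristic equation r² + 3r - 18 = 0 factors as (r - 3)(r + 6) = 0, so r = 3, -6.
Hence x_h = C1*exp(3*t) + C2*exp(-6*t).
Since exp(-6*t) solves the homogeneous equation (r = -6 is a root of multiplicity 1), multiply the trial by t. Try x_p = A*t*exp(-6*t). Substituting into the equation and dividing by exp(-6*t) gives A = 2/9, so x_p = 2*t*exp(-6*t)/9.

x = C1*exp(3*t) + C2*exp(-6*t) + 2*t*exp(-6*t)/9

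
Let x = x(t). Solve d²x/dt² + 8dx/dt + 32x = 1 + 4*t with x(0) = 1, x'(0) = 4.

x = t/8 + cos(4*t)*exp(-4*t) + 63*exp(-4*t)*sin(4*t)/32

Characteristic equation r² + 8r + 32 = 0 has discriminant (8)² - 4·(32) = -64 < 0, so r = -4 ± 4i.
Hence x_h = C1*cos(4*t)*exp(-4*t) + C2*exp(-4*t)*sin(4*t).
For the particular solution try x_p = A0 + A1*t. Substituting and matching coefficients of each power of t gives A0 = 0, A1 = 1/8, so x_p = t/8.
General solution: x = t/8 + C1*cos(4*t)*exp(-4*t) + C2*exp(-4*t)*sin(4*t).
Apply the initial conditions: x(0) = C1 = 1 and x'(0) = 1/8 - 4*C1 + 4*C2 = 4. Solving gives C1 = 1, C2 = 63/32.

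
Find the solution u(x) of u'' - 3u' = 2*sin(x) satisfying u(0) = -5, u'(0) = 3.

u = -20/3 - sin(x)/5 + 3*cos(x)/5 + 16*exp(3*x)/15

Characteristic equation r² - 3r = 0 factors as (r - 3)r = 0, so r = 3, 0.
Hence u_h = C1*exp(3*x) + C2.
Try u_p = A*cos(x) + B*sin(x). Substituting and equating the coefficients of cos(x) and sin(x) gives A = 3/5, B = -1/5, so u_p = -sin(x)/5 + 3*cos(x)/5.
General solution: u = C2 - sin(x)/5 + 3*cos(x)/5 + C1*exp(3*x).
Apply the initial conditions: u(0) = 3/5 + C1 + C2 = -5 and u'(0) = -1/5 + 3*C1 = 3. Solving gives C1 = 16/15, C2 = -20/3.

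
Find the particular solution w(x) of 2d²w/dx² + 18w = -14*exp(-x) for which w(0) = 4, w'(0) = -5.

w = -19*sin(3*x)/10 - 7*exp(-x)/10 + 47*cos(3*x)/10

Divide through by 2: w'' + 9w = -7*exp(-x).
Characteristic equation r² + 9 = 0 has discriminant (0)² - 4·(9) = -36 < 0, so r = ± 3i.
Hence w_h = C1*cos(3*x) + C2*sin(3*x).
Try w_p = A*exp(-x). Substituting into the equation and dividing by exp(-x) gives A = -7/10, so w_p = -7*exp(-x)/10.
General solution: w = -7*exp(-x)/10 + C1*cos(3*x) + C2*sin(3*x).
Apply the initial conditions: w(0) = -7/10 + C1 = 4 and w'(0) = 7/10 + 3*C2 = -5. Solving gives C1 = 47/10, C2 = -19/10.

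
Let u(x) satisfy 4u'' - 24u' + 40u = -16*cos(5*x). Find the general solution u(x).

u = 4*cos(5*x)/75 + 8*sin(5*x)/75 + C1*cos(x)*exp(3*x) + C2*exp(3*x)*sin(x)

Divide through by 4: u'' - 6u' + 10u = -4*cos(5*x).
Characteristic equation r² - 6r + 10 = 0 has discriminant (-6)² - 4·(10) = -4 < 0, so r = 3 ± i.
Hence u_h = C1*cos(x)*exp(3*x) + C2*exp(3*x)*sin(x).
Try u_p = A*cos(5*x) + B*sin(5*x). Substituting and equating the coefficients of cos(5x) and sin(5x) gives A = 4/75, B = 8/75, so u_p = 4*cos(5*x)/75 + 8*sin(5*x)/75.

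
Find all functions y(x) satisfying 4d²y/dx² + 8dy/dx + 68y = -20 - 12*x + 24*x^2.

y = -1499/4913 - 75*x/289 + 6*x**2/17 + C1*cos(4*x)*exp(-x) + C2*exp(-x)*sin(4*x)

Divide through by 4: y'' + 2y' + 17y = -5 - 3*x + 6*x^2.
Characteristic equation r² + 2r + 17 = 0 has discriminant (2)² - 4·(17) = -64 < 0, so r = -1 ± 4i.
Hence y_h = C1*cos(4*x)*exp(-x) + C2*exp(-x)*sin(4*x).
For the particular solution try y_p = A0 + A1*x + A2*x^2. Substituting and matching coefficients of each power of x gives A0 = -1499/4913, A1 = -75/289, A2 = 6/17, so y_p = -1499/4913 - 75*x/289 + 6*x^2/17.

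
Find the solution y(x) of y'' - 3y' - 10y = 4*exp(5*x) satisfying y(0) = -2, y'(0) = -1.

y = -59*exp(-2*x)/49 - 39*exp(5*x)/49 + 4*x*exp(5*x)/7

Characteristic equation r² - 3r - 10 = 0 factors as (r + 2)(r - 5) = 0, so r = -2, 5.
Hence y_h = C1*exp(-2*x) + C2*exp(5*x).
Since exp(5*x) solves the homogeneous equation (r = 5 is a root of multiplicity 1), multiply the trial by x. Try y_p = A*x*exp(5*x). Substituting into the equation and dividing by exp(5*x) gives A = 4/7, so y_p = 4*x*exp(5*x)/7.
General solution: y = C1*exp(-2*x) + C2*exp(5*x) + 4*x*exp(5*x)/7.
Apply the initial conditions: y(0) = C1 + C2 = -2 and y'(0) = 4/7 - 2*C1 + 5*C2 = -1. Solving gives C1 = -59/49, C2 = -39/49.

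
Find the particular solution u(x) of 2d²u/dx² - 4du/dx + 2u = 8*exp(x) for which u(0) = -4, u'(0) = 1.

u = -4*exp(x) + 2*x**2*exp(x) + 5*x*exp(x)

Divide through by 2: u'' - 2u' + u = 4*exp(x).
Characteristic equation r² - 2r + 1 = 0 has discriminant (-2)² - 4·(1) = 0, so r = 1 is a repeated root.
Hence u_h = (C1 + C2*x)*exp(x).
Since exp(x) solves the homogeneous equation (r = 1 is a root of multiplicity 2), multiply the trial by x^2. Try u_p = A*x^2*exp(x). Substituting into the equation and dividing by exp(x) gives A = 2, so u_p = 2*x^2*exp(x).
General solution: u = C1*exp(x) + 2*x^2*exp(x) + C2*x*exp(x).
Apply the initial conditions: u(0) = C1 = -4 and u'(0) = C1 + C2 = 1. Solving gives C1 = -4, C2 = 5.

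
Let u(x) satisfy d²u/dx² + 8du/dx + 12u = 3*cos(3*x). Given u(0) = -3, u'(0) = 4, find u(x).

Characteristic equation r² + 8r + 12 = 0 factors as (r + 6)(r + 2) = 0, so r = -6, -2.
Hence u_h = C1*exp(-6*x) + C2*exp(-2*x).
Try u_p = A*cos(3*x) + B*sin(3*x). Substituting and equating the coefficients of cos(3x) and sin(3x) gives A = 1/65, B = 8/65, so u_p = cos(3*x)/65 + 8*sin(3*x)/65.
General solution: u = cos(3*x)/65 + 8*sin(3*x)/65 + C1*exp(-6*x) + C2*exp(-2*x).
Apply the initial conditions: u(0) = 1/65 + C1 + C2 = -3 and u'(0) = 24/65 - 6*C1 - 2*C2 = 4. Solving gives C1 = 3/5, C2 = -47/13.

u = -47*exp(-2*x)/13 + cos(3*x)/65 + 3*exp(-6*x)/5 + 8*sin(3*x)/65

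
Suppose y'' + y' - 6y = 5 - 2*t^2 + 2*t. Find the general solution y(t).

y = -41/54 - 2*t/9 + t**2/3 + C1*exp(2*t) + C2*exp(-3*t)

Characteristic equation r² + r - 6 = 0 factors as (r - 2)(r + 3) = 0, so r = 2, -3.
Hence y_h = C1*exp(2*t) + C2*exp(-3*t).
For the particular solution try y_p = A0 + A1*t + A2*t^2. Substituting and matching coefficients of each power of t gives A0 = -41/54, A1 = -2/9, A2 = 1/3, so y_p = -41/54 - 2*t/9 + t^2/3.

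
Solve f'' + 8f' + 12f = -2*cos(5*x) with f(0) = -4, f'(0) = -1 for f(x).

Characteristic equation r² + 8r + 12 = 0 factors as (r + 6)(r + 2) = 0, so r = -6, -2.
Hence f_h = C1*exp(-6*x) + C2*exp(-2*x).
Try f_p = A*cos(5*x) + B*sin(5*x). Substituting and equating the coefficients of cos(5x) and sin(5x) gives A = 26/1769, B = -80/1769, so f_p = -80*sin(5*x)/1769 + 26*cos(5*x)/1769.
General solution: f = -80*sin(5*x)/1769 + 26*cos(5*x)/1769 + C1*exp(-6*x) + C2*exp(-2*x).
Apply the initial conditions: f(0) = 26/1769 + C1 + C2 = -4 and f'(0) = -400/1769 - 6*C1 - 2*C2 = -1. Solving gives C1 = 537/244, C2 = -721/116.

f = -721*exp(-2*x)/116 - 80*sin(5*x)/1769 + 26*cos(5*x)/1769 + 537*exp(-6*x)/244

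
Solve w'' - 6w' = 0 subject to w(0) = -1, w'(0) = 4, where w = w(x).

Characteristic equation r² - 6r = 0 factors as (r - 6)r = 0, so r = 6, 0.
Hence w_h = C1*exp(6*x) + C2.
Apply the initial conditions: w(0) = C1 + C2 = -1 and w'(0) = 6*C1 = 4. Solving gives C1 = 2/3, C2 = -5/3.

w = -5/3 + 2*exp(6*x)/3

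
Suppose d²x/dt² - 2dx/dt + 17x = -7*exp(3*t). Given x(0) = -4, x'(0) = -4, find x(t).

Characteristic equation r² - 2r + 17 = 0 has discriminant (-2)² - 4·(17) = -64 < 0, so r = 1 ± 4i.
Hence x_h = C1*cos(4*t)*exp(t) + C2*exp(t)*sin(4*t).
Try x_p = A*exp(3*t). Substituting into the equation and dividing by exp(3*t) gives A = -7/20, so x_p = -7*exp(3*t)/20.
General solution: x = -7*exp(3*t)/20 + C1*cos(4*t)*exp(t) + C2*exp(t)*sin(4*t).
Apply the initial conditions: x(0) = -7/20 + C1 = -4 and x'(0) = -21/20 + C1 + 4*C2 = -4. Solving gives C1 = -73/20, C2 = 7/40.

x = -7*exp(3*t)/20 - 73*cos(4*t)*exp(t)/20 + 7*exp(t)*sin(4*t)/40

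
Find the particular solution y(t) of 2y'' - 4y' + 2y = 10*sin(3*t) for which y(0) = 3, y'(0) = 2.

Divide through by 2: y'' - 2y' + y = 5*sin(3*t).
Characteristic equation r² - 2r + 1 = 0 has discriminant (-2)² - 4·(1) = 0, so r = 1 is a repeated root.
Hence y_h = (C1 + C2*t)*exp(t).
Try y_p = A*cos(3*t) + B*sin(3*t). Substituting and equating the coefficients of cos(3t) and sin(3t) gives A = 3/10, B = -2/5, so y_p = -2*sin(3*t)/5 + 3*cos(3*t)/10.
General solution: y = -2*sin(3*t)/5 + 3*cos(3*t)/10 + C1*exp(t) + C2*t*exp(t).
Apply the initial conditions: y(0) = 3/10 + C1 = 3 and y'(0) = -6/5 + C1 + C2 = 2. Solving gives C1 = 27/10, C2 = 1/2.

y = -2*sin(3*t)/5 + 3*cos(3*t)/10 + 27*exp(t)/10 + t*exp(t)/2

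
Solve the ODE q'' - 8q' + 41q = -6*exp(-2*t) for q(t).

q = -6*exp(-2*t)/61 + C1*cos(5*t)*exp(4*t) + C2*exp(4*t)*sin(5*t)

Characteristic equation r² - 8r + 41 = 0 has discriminant (-8)² - 4·(41) = -100 < 0, so r = 4 ± 5i.
Hence q_h = C1*cos(5*t)*exp(4*t) + C2*exp(4*t)*sin(5*t).
Try q_p = A*exp(-2*t). Substituting into the equation and dividing by exp(-2*t) gives A = -6/61, so q_p = -6*exp(-2*t)/61.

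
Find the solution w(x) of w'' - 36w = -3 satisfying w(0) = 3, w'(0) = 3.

w = 1/12 + 29*exp(-6*x)/24 + 41*exp(6*x)/24

Characteristic equation r² - 36 = 0 factors as (r + 6)(r - 6) = 0, so r = -6, 6.
Hence w_h = C1*exp(-6*x) + C2*exp(6*x).
For the particular solution try w_p = A0. Substituting and matching coefficients of each power of x gives A0 = 1/12, so w_p = 1/12.
General solution: w = 1/12 + C1*exp(-6*x) + C2*exp(6*x).
Apply the initial conditions: w(0) = 1/12 + C1 + C2 = 3 and w'(0) = -6*C1 + 6*C2 = 3. Solving gives C1 = 29/24, C2 = 41/24.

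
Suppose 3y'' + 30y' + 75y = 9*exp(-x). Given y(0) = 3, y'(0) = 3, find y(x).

y = 3*exp(-x)/16 + 45*exp(-5*x)/16 + 69*x*exp(-5*x)/4

Divide through by 3: y'' + 10y' + 25y = 3*exp(-x).
Characteristic equation r² + 10r + 25 = 0 has discriminant (10)² - 4·(25) = 0, so r = -5 is a repeated root.
Hence y_h = (C1 + C2*x)*exp(-5*x).
Try y_p = A*exp(-x). Substituting into the equation and dividing by exp(-x) gives A = 3/16, so y_p = 3*exp(-x)/16.
General solution: y = 3*exp(-x)/16 + C1*exp(-5*x) + C2*x*exp(-5*x).
Apply the initial conditions: y(0) = 3/16 + C1 = 3 and y'(0) = -3/16 + C2 - 5*C1 = 3. Solving gives C1 = 45/16, C2 = 69/4.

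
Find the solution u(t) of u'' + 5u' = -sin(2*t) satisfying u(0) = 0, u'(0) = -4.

u = -9/10 + sin(2*t)/29 + 5*cos(2*t)/58 + 118*exp(-5*t)/145

Characteristic equation r² + 5r = 0 factors as (r + 5)r = 0, so r = -5, 0.
Hence u_h = C1*exp(-5*t) + C2.
Try u_p = A*cos(2*t) + B*sin(2*t). Substituting and equating the coefficients of cos(2t) and sin(2t) gives A = 5/58, B = 1/29, so u_p = sin(2*t)/29 + 5*cos(2*t)/58.
General solution: u = C2 + sin(2*t)/29 + 5*cos(2*t)/58 + C1*exp(-5*t).
Apply the initial conditions: u(0) = 5/58 + C1 + C2 = 0 and u'(0) = 2/29 - 5*C1 = -4. Solving gives C1 = 118/145, C2 = -9/10.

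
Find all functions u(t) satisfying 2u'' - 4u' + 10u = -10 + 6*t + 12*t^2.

u = -107/125 + 6*t**2/5 + 39*t/25 + C1*cos(2*t)*exp(t) + C2*exp(t)*sin(2*t)

Divide through by 2: u'' - 2u' + 5u = -5 + 3*t + 6*t^2.
Characteristic equation r² - 2r + 5 = 0 has discriminant (-2)² - 4·(5) = -16 < 0, so r = 1 ± 2i.
Hence u_h = C1*cos(2*t)*exp(t) + C2*exp(t)*sin(2*t).
For the particular solution try u_p = A0 + A1*t + A2*t^2. Substituting and matching coefficients of each power of t gives A0 = -107/125, A1 = 39/25, A2 = 6/5, so u_p = -107/125 + 6*t^2/5 + 39*t/25.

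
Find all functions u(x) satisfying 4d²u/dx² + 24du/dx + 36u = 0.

u = C1*exp(-3*x) + C2*x*exp(-3*x)

Divide through by 4: u'' + 6u' + 9u = 0.
Characteristic equation r² + 6r + 9 = 0 has discriminant (6)² - 4·(9) = 0, so r = -3 is a repeated root.
Hence u_h = (C1 + C2*x)*exp(-3*x).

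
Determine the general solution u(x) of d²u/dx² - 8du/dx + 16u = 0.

u = C1*exp(4*x) + C2*x*exp(4*x)

Characteristic equation r² - 8r + 16 = 0 has discriminant (-8)² - 4·(16) = 0, so r = 4 is a repeated root.
Hence u_h = (C1 + C2*x)*exp(4*x).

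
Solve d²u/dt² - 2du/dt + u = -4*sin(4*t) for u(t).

u = -32*cos(4*t)/289 + 60*sin(4*t)/289 + C1*exp(t) + C2*t*exp(t)

Characteristic equation r² - 2r + 1 = 0 has discriminant (-2)² - 4·(1) = 0, so r = 1 is a repeated root.
Hence u_h = (C1 + C2*t)*exp(t).
Try u_p = A*cos(4*t) + B*sin(4*t). Substituting and equating the coefficients of cos(4t) and sin(4t) gives A = -32/289, B = 60/289, so u_p = -32*cos(4*t)/289 + 60*sin(4*t)/289.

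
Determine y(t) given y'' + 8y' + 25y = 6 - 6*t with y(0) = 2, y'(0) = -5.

Characteristic equation r² + 8r + 25 = 0 has discriminant (8)² - 4·(25) = -36 < 0, so r = -4 ± 3i.
Hence y_h = C1*cos(3*t)*exp(-4*t) + C2*exp(-4*t)*sin(3*t).
For the particular solution try y_p = A0 + A1*t. Substituting and matching coefficients of each power of t gives A0 = 198/625, A1 = -6/25, so y_p = 198/625 - 6*t/25.
General solution: y = 198/625 - 6*t/25 + C1*cos(3*t)*exp(-4*t) + C2*exp(-4*t)*sin(3*t).
Apply the initial conditions: y(0) = 198/625 + C1 = 2 and y'(0) = -6/25 - 4*C1 + 3*C2 = -5. Solving gives C1 = 1052/625, C2 = 411/625.

y = 198/625 - 6*t/25 + 411*exp(-4*t)*sin(3*t)/625 + 1052*cos(3*t)*exp(-4*t)/625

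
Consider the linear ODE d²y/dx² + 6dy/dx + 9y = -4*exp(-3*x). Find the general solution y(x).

Characteristic equation r² + 6r + 9 = 0 has discriminant (6)² - 4·(9) = 0, so r = -3 is a repeated root.
Hence y_h = (C1 + C2*x)*exp(-3*x).
Since exp(-3*x) solves the homogeneous equation (r = -3 is a root of multiplicity 2), multiply the trial by x^2. Try y_p = A*x^2*exp(-3*x). Substituting into the equation and dividing by exp(-3*x) gives A = -2, so y_p = -2*x^2*exp(-3*x).

y = C1*exp(-3*x) - 2*x**2*exp(-3*x) + C2*x*exp(-3*x)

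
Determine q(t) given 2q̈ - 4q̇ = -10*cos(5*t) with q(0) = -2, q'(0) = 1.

q = -5/2 + 2*sin(5*t)/29 + 5*cos(5*t)/29 + 19*exp(2*t)/58

Divide through by 2: q'' - 2q' = -5*cos(5*t).
Characteristic equation r² - 2r = 0 factors as (r - 2)r = 0, so r = 2, 0.
Hence q_h = C1*exp(2*t) + C2.
Try q_p = A*cos(5*t) + B*sin(5*t). Substituting and equating the coefficients of cos(5t) and sin(5t) gives A = 5/29, B = 2/29, so q_p = 2*sin(5*t)/29 + 5*cos(5*t)/29.
General solution: q = C2 + 2*sin(5*t)/29 + 5*cos(5*t)/29 + C1*exp(2*t).
Apply the initial conditions: q(0) = 5/29 + C1 + C2 = -2 and q'(0) = 10/29 + 2*C1 = 1. Solving gives C1 = 19/58, C2 = -5/2.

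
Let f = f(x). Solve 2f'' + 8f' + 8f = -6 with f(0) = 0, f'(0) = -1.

Divide through by 2: f'' + 4f' + 4f = -3.
Characteristic equation r² + 4r + 4 = 0 has discriminant (4)² - 4·(4) = 0, so r = -2 is a repeated root.
Hence f_h = (C1 + C2*x)*exp(-2*x).
For the particular solution try f_p = A0. Substituting and matching coefficients of each power of x gives A0 = -3/4, so f_p = -3/4.
General solution: f = -3/4 + C1*exp(-2*x) + C2*x*exp(-2*x).
Apply the initial conditions: f(0) = -3/4 + C1 = 0 and f'(0) = C2 - 2*C1 = -1. Solving gives C1 = 3/4, C2 = 1/2.

f = -3/4 + 3*exp(-2*x)/4 + x*exp(-2*x)/2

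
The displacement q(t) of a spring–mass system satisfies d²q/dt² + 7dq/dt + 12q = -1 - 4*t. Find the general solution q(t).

Characteristic equation r² + 7r + 12 = 0 factors as (r + 3)(r + 4) = 0, so r = -3, -4.
Hence q_h = C1*exp(-3*t) + C2*exp(-4*t).
For the particular solution try q_p = A0 + A1*t. Substituting and matching coefficients of each power of t gives A0 = 1/9, A1 = -1/3, so q_p = 1/9 - t/3.

q = 1/9 - t/3 + C1*exp(-3*t) + C2*exp(-4*t)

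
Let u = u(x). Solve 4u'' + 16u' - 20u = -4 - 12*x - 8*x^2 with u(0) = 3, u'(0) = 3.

u = 169/125 - 7*exp(-5*x)/375 + 2*x**2/5 + 5*exp(x)/3 + 31*x/25

Divide through by 4: u'' + 4u' - 5u = -1 - 3*x - 2*x^2.
Characteristic equation r² + 4r - 5 = 0 factors as (r - 1)(r + 5) = 0, so r = 1, -5.
Hence u_h = C1*exp(x) + C2*exp(-5*x).
For the particular solution try u_p = A0 + A1*x + A2*x^2. Substituting and matching coefficients of each power of x gives A0 = 169/125, A1 = 31/25, A2 = 2/5, so u_p = 169/125 + 2*x^2/5 + 31*x/25.
General solution: u = 169/125 + 2*x^2/5 + 31*x/25 + C1*exp(x) + C2*exp(-5*x).
Apply the initial conditions: u(0) = 169/125 + C1 + C2 = 3 and u'(0) = 31/25 + C1 - 5*C2 = 3. Solving gives C1 = 5/3, C2 = -7/375.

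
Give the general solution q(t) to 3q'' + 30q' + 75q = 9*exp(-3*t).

Divide through by 3: q'' + 10q' + 25q = 3*exp(-3*t).
Characteristic equation r² + 10r + 25 = 0 has discriminant (10)² - 4·(25) = 0, so r = -5 is a repeated root.
Hence q_h = (C1 + C2*t)*exp(-5*t).
Try q_p = A*exp(-3*t). Substituting into the equation and dividing by exp(-3*t) gives A = 3/4, so q_p = 3*exp(-3*t)/4.

q = 3*exp(-3*t)/4 + C1*exp(-5*t) + C2*t*exp(-5*t)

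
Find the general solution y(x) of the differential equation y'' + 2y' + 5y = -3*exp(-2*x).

Characteristic equation r² + 2r + 5 = 0 has discriminant (2)² - 4·(5) = -16 < 0, so r = -1 ± 2i.
Hence y_h = C1*cos(2*x)*exp(-x) + C2*exp(-x)*sin(2*x).
Try y_p = A*exp(-2*x). Substituting into the equation and dividing by exp(-2*x) gives A = -3/5, so y_p = -3*exp(-2*x)/5.

y = -3*exp(-2*x)/5 + C1*cos(2*x)*exp(-x) + C2*exp(-x)*sin(2*x)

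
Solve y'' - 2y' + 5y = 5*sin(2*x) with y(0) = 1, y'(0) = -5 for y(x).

Characteristic equation r² - 2r + 5 = 0 has discriminant (-2)² - 4·(5) = -16 < 0, so r = 1 ± 2i.
Hence y_h = C1*cos(2*x)*exp(x) + C2*exp(x)*sin(2*x).
Try y_p = A*cos(2*x) + B*sin(2*x). Substituting and equating the coefficients of cos(2x) and sin(2x) gives A = 20/17, B = 5/17, so y_p = 5*sin(2*x)/17 + 20*cos(2*x)/17.
General solution: y = 5*sin(2*x)/17 + 20*cos(2*x)/17 + C1*cos(2*x)*exp(x) + C2*exp(x)*sin(2*x).
Apply the initial conditions: y(0) = 20/17 + C1 = 1 and y'(0) = 10/17 + C1 + 2*C2 = -5. Solving gives C1 = -3/17, C2 = -46/17.

y = 5*sin(2*x)/17 + 20*cos(2*x)/17 - 46*exp(x)*sin(2*x)/17 - 3*cos(2*x)*exp(x)/17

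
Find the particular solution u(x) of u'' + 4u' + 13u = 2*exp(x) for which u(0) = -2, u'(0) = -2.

u = exp(x)/9 - 19*cos(3*x)*exp(-2*x)/9 - 19*exp(-2*x)*sin(3*x)/9

Characteristic equation r² + 4r + 13 = 0 has discriminant (4)² - 4·(13) = -36 < 0, so r = -2 ± 3i.
Hence u_h = C1*cos(3*x)*exp(-2*x) + C2*exp(-2*x)*sin(3*x).
Try u_p = A*exp(x). Substituting into the equation and dividing by exp(x) gives A = 1/9, so u_p = exp(x)/9.
General solution: u = exp(x)/9 + C1*cos(3*x)*exp(-2*x) + C2*exp(-2*x)*sin(3*x).
Apply the initial conditions: u(0) = 1/9 + C1 = -2 and u'(0) = 1/9 - 2*C1 + 3*C2 = -2. Solving gives C1 = -19/9, C2 = -19/9.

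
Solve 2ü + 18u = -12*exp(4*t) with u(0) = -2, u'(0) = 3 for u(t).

u = -44*cos(3*t)/25 - 6*exp(4*t)/25 + 33*sin(3*t)/25

Divide through by 2: u'' + 9u = -6*exp(4*t).
Characteristic equation r² + 9 = 0 has discriminant (0)² - 4·(9) = -36 < 0, so r = ± 3i.
Hence u_h = C1*cos(3*t) + C2*sin(3*t).
Try u_p = A*exp(4*t). Substituting into the equation and dividing by exp(4*t) gives A = -6/25, so u_p = -6*exp(4*t)/25.
General solution: u = -6*exp(4*t)/25 + C1*cos(3*t) + C2*sin(3*t).
Apply the initial conditions: u(0) = -6/25 + C1 = -2 and u'(0) = -24/25 + 3*C2 = 3. Solving gives C1 = -44/25, C2 = 33/25.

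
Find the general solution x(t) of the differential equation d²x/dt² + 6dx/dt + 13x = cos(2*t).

Characteristic equation r² + 6r + 13 = 0 has discriminant (6)² - 4·(13) = -16 < 0, so r = -3 ± 2i.
Hence x_h = C1*cos(2*t)*exp(-3*t) + C2*exp(-3*t)*sin(2*t).
Try x_p = A*cos(2*t) + B*sin(2*t). Substituting and equating the coefficients of cos(2t) and sin(2t) gives A = 1/25, B = 4/75, so x_p = cos(2*t)/25 + 4*sin(2*t)/75.

x = cos(2*t)/25 + 4*sin(2*t)/75 + C1*cos(2*t)*exp(-3*t) + C2*exp(-3*t)*sin(2*t)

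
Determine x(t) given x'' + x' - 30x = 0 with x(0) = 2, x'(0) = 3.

Characteristic equation r² + r - 30 = 0 factors as (r + 6)(r - 5) = 0, so r = -6, 5.
Hence x_h = C1*exp(-6*t) + C2*exp(5*t).
Apply the initial conditions: x(0) = C1 + C2 = 2 and x'(0) = -6*C1 + 5*C2 = 3. Solving gives C1 = 7/11, C2 = 15/11.

x = 7*exp(-6*t)/11 + 15*exp(5*t)/11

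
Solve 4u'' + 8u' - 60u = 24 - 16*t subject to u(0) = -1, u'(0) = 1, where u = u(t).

Divide through by 4: u'' + 2u' - 15u = 6 - 4*t.
Characteristic equation r² + 2r - 15 = 0 factors as (r - 3)(r + 5) = 0, so r = 3, -5.
Hence u_h = C1*exp(3*t) + C2*exp(-5*t).
For the particular solution try u_p = A0 + A1*t. Substituting and matching coefficients of each power of t gives A0 = -82/225, A1 = 4/15, so u_p = -82/225 + 4*t/15.
General solution: u = -82/225 + 4*t/15 + C1*exp(3*t) + C2*exp(-5*t).
Apply the initial conditions: u(0) = -82/225 + C1 + C2 = -1 and u'(0) = 4/15 - 5*C2 + 3*C1 = 1. Solving gives C1 = -11/36, C2 = -33/100.

u = -82/225 - 33*exp(-5*t)/100 - 11*exp(3*t)/36 + 4*t/15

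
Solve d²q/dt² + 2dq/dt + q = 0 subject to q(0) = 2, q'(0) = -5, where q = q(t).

Characteristic equation r² + 2r + 1 = 0 has discriminant (2)² - 4·(1) = 0, so r = -1 is a repeated root.
Hence q_h = (C1 + C2*t)*exp(-t).
Apply the initial conditions: q(0) = C1 = 2 and q'(0) = C2 - C1 = -5. Solving gives C1 = 2, C2 = -3.

q = 2*exp(-t) - 3*t*exp(-t)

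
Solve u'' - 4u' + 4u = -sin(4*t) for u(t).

u = -cos(4*t)/25 + 3*sin(4*t)/100 + C1*exp(2*t) + C2*t*exp(2*t)

Characteristic equation r² - 4r + 4 = 0 has discriminant (-4)² - 4·(4) = 0, so r = 2 is a repeated root.
Hence u_h = (C1 + C2*t)*exp(2*t).
Try u_p = A*cos(4*t) + B*sin(4*t). Substituting and equating the coefficients of cos(4t) and sin(4t) gives A = -1/25, B = 3/100, so u_p = -cos(4*t)/25 + 3*sin(4*t)/100.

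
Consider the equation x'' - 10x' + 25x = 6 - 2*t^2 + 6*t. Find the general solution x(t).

Characteristic equation r² - 10r + 25 = 0 has discriminant (-10)² - 4·(25) = 0, so r = 5 is a repeated root.
Hence x_h = (C1 + C2*t)*exp(5*t).
For the particular solution try x_p = A0 + A1*t + A2*t^2. Substituting and matching coefficients of each power of t gives A0 = 198/625, A1 = 22/125, A2 = -2/25, so x_p = 198/625 - 2*t^2/25 + 22*t/125.

x = 198/625 - 2*t**2/25 + 22*t/125 + C1*exp(5*t) + C2*t*exp(5*t)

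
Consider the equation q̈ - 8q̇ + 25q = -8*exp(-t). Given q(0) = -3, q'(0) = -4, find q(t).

Characteristic equation r² - 8r + 25 = 0 has discriminant (-8)² - 4·(25) = -36 < 0, so r = 4 ± 3i.
Hence q_h = C1*cos(3*t)*exp(4*t) + C2*exp(4*t)*sin(3*t).
Try q_p = A*exp(-t). Substituting into the equation and dividing by exp(-t) gives A = -4/17, so q_p = -4*exp(-t)/17.
General solution: q = -4*exp(-t)/17 + C1*cos(3*t)*exp(4*t) + C2*exp(4*t)*sin(3*t).
Apply the initial conditions: q(0) = -4/17 + C1 = -3 and q'(0) = 4/17 + 3*C2 + 4*C1 = -4. Solving gives C1 = -47/17, C2 = 116/51.

q = -4*exp(-t)/17 - 47*cos(3*t)*exp(4*t)/17 + 116*exp(4*t)*sin(3*t)/51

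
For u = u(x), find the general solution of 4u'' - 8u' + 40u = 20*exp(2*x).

Divide through by 4: u'' - 2u' + 10u = 5*exp(2*x).
Characteristic equation r² - 2r + 10 = 0 has discriminant (-2)² - 4·(10) = -36 < 0, so r = 1 ± 3i.
Hence u_h = C1*cos(3*x)*exp(x) + C2*exp(x)*sin(3*x).
Try u_p = A*exp(2*x). Substituting into the equation and dividing by exp(2*x) gives A = 1/2, so u_p = exp(2*x)/2.

u = exp(2*x)/2 + C1*cos(3*x)*exp(x) + C2*exp(x)*sin(3*x)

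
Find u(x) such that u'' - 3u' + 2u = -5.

u = -5/2 + C1*exp(2*x) + C2*exp(x)

Characteristic equation r² - 3r + 2 = 0 factors as (r - 2)(r - 1) = 0, so r = 2, 1.
Hence u_h = C1*exp(2*x) + C2*exp(x).
For the particular solution try u_p = A0. Substituting and matching coefficients of each power of x gives A0 = -5/2, so u_p = -5/2.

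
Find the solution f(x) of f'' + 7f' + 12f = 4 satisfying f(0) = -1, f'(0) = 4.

Characteristic equation r² + 7r + 12 = 0 factors as (r + 3)(r + 4) = 0, so r = -3, -4.
Hence f_h = C1*exp(-3*x) + C2*exp(-4*x).
For the particular solution try f_p = A0. Substituting and matching coefficients of each power of x gives A0 = 1/3, so f_p = 1/3.
General solution: f = 1/3 + C1*exp(-3*x) + C2*exp(-4*x).
Apply the initial conditions: f(0) = 1/3 + C1 + C2 = -1 and f'(0) = -4*C2 - 3*C1 = 4. Solving gives C1 = -4/3, C2 = 0.

f = 1/3 - 4*exp(-3*x)/3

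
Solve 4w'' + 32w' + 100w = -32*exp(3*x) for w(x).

w = -4*exp(3*x)/29 + C1*cos(3*x)*exp(-4*x) + C2*exp(-4*x)*sin(3*x)

Divide through by 4: w'' + 8w' + 25w = -8*exp(3*x).
Characteristic equation r² + 8r + 25 = 0 has discriminant (8)² - 4·(25) = -36 < 0, so r = -4 ± 3i.
Hence w_h = C1*cos(3*x)*exp(-4*x) + C2*exp(-4*x)*sin(3*x).
Try w_p = A*exp(3*x). Substituting into the equation and dividing by exp(3*x) gives A = -4/29, so w_p = -4*exp(3*x)/29.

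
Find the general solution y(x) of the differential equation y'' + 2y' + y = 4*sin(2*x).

y = -16*cos(2*x)/25 - 12*sin(2*x)/25 + C1*exp(-x) + C2*x*exp(-x)

Characteristic equation r² + 2r + 1 = 0 has discriminant (2)² - 4·(1) = 0, so r = -1 is a repeated root.
Hence y_h = (C1 + C2*x)*exp(-x).
Try y_p = A*cos(2*x) + B*sin(2*x). Substituting and equating the coefficients of cos(2x) and sin(2x) gives A = -16/25, B = -12/25, so y_p = -16*cos(2*x)/25 - 12*sin(2*x)/25.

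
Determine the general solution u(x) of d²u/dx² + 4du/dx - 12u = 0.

u = C1*exp(-6*x) + C2*exp(2*x)

Characteristic equation r² + 4r - 12 = 0 factors as (r + 6)(r - 2) = 0, so r = -6, 2.
Hence u_h = C1*exp(-6*x) + C2*exp(2*x).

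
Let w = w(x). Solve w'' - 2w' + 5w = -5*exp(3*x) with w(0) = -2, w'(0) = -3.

Characteristic equation r² - 2r + 5 = 0 has discriminant (-2)² - 4·(5) = -16 < 0, so r = 1 ± 2i.
Hence w_h = C1*cos(2*x)*exp(x) + C2*exp(x)*sin(2*x).
Try w_p = A*exp(3*x). Substituting into the equation and dividing by exp(3*x) gives A = -5/8, so w_p = -5*exp(3*x)/8.
General solution: w = -5*exp(3*x)/8 + C1*cos(2*x)*exp(x) + C2*exp(x)*sin(2*x).
Apply the initial conditions: w(0) = -5/8 + C1 = -2 and w'(0) = -15/8 + C1 + 2*C2 = -3. Solving gives C1 = -11/8, C2 = 1/8.

w = -5*exp(3*x)/8 - 11*cos(2*x)*exp(x)/8 + exp(x)*sin(2*x)/8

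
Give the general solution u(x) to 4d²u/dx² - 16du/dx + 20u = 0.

u = C1*cos(x)*exp(2*x) + C2*exp(2*x)*sin(x)

Divide through by 4: u'' - 4u' + 5u = 0.
Characteristic equation r² - 4r + 5 = 0 has discriminant (-4)² - 4·(5) = -4 < 0, so r = 2 ± i.
Hence u_h = C1*cos(x)*exp(2*x) + C2*exp(2*x)*sin(x).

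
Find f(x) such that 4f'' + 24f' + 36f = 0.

Divide through by 4: f'' + 6f' + 9f = 0.
Characteristic equation r² + 6r + 9 = 0 has discriminant (6)² - 4·(9) = 0, so r = -3 is a repeated root.
Hence f_h = (C1 + C2*x)*exp(-3*x).

f = C1*exp(-3*x) + C2*x*exp(-3*x)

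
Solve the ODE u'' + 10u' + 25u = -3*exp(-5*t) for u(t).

Characteristic equation r² + 10r + 25 = 0 has discriminant (10)² - 4·(25) = 0, so r = -5 is a repeated root.
Hence u_h = (C1 + C2*t)*exp(-5*t).
Since exp(-5*t) solves the homogeneous equation (r = -5 is a root of multiplicity 2), multiply the trial by t^2. Try u_p = A*t^2*exp(-5*t). Substituting into the equation and dividing by exp(-5*t) gives A = -3/2, so u_p = -3*t^2*exp(-5*t)/2.

u = C1*exp(-5*t) - 3*t**2*exp(-5*t)/2 + C2*t*exp(-5*t)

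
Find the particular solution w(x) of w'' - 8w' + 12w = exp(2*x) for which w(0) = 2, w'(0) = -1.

w = -19*exp(6*x)/16 + 51*exp(2*x)/16 - x*exp(2*x)/4

Characteristic equation r² - 8r + 12 = 0 factors as (r - 2)(r - 6) = 0, so r = 2, 6.
Hence w_h = C1*exp(2*x) + C2*exp(6*x).
Since exp(2*x) solves the homogeneous equation (r = 2 is a root of multiplicity 1), multiply the trial by x. Try w_p = A*x*exp(2*x). Substituting into the equation and dividing by exp(2*x) gives A = -1/4, so w_p = -x*exp(2*x)/4.
General solution: w = C1*exp(2*x) + C2*exp(6*x) - x*exp(2*x)/4.
Apply the initial conditions: w(0) = C1 + C2 = 2 and w'(0) = -1/4 + 2*C1 + 6*C2 = -1. Solving gives C1 = 51/16, C2 = -19/16.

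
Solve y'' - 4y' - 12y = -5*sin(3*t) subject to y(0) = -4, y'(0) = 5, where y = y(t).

Characteristic equation r² - 4r - 12 = 0 factors as (r - 6)(r + 2) = 0, so r = 6, -2.
Hence y_h = C1*exp(6*t) + C2*exp(-2*t).
Try y_p = A*cos(3*t) + B*sin(3*t). Substituting and equating the coefficients of cos(3t) and sin(3t) gives A = -4/39, B = 7/39, so y_p = -4*cos(3*t)/39 + 7*sin(3*t)/39.
General solution: y = -4*cos(3*t)/39 + 7*sin(3*t)/39 + C1*exp(6*t) + C2*exp(-2*t).
Apply the initial conditions: y(0) = -4/39 + C1 + C2 = -4 and y'(0) = 7/13 - 2*C2 + 6*C1 = 5. Solving gives C1 = -5/12, C2 = -181/52.

y = -181*exp(-2*t)/52 - 5*exp(6*t)/12 - 4*cos(3*t)/39 + 7*sin(3*t)/39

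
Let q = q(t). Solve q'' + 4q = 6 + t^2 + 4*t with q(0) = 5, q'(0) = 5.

Characteristic equation r² + 4 = 0 has discriminant (0)² - 4·(4) = -16 < 0, so r = ± 2i.
Hence q_h = C1*cos(2*t) + C2*sin(2*t).
For the particular solution try q_p = A0 + A1*t + A2*t^2. Substituting and matching coefficients of each power of t gives A0 = 11/8, A1 = 1, A2 = 1/4, so q_p = 11/8 + t + t^2/4.
General solution: q = 11/8 + t + t^2/4 + C1*cos(2*t) + C2*sin(2*t).
Apply the initial conditions: q(0) = 11/8 + C1 = 5 and q'(0) = 1 + 2*C2 = 5. Solving gives C1 = 29/8, C2 = 2.

q = 11/8 + t + 2*sin(2*t) + t**2/4 + 29*cos(2*t)/8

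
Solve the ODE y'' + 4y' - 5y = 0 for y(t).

y = C1*exp(t) + C2*exp(-5*t)

Characteristic equation r² + 4r - 5 = 0 factors as (r - 1)(r + 5) = 0, so r = 1, -5.
Hence y_h = C1*exp(t) + C2*exp(-5*t).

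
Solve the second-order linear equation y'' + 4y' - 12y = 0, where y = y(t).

Characteristic equation r² + 4r - 12 = 0 factors as (r + 6)(r - 2) = 0, so r = -6, 2.
Hence y_h = C1*exp(-6*t) + C2*exp(2*t).

y = C1*exp(-6*t) + C2*exp(2*t)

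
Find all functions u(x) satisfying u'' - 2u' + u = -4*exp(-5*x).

Characteristic equation r² - 2r + 1 = 0 has discriminant (-2)² - 4·(1) = 0, so r = 1 is a repeated root.
Hence u_h = (C1 + C2*x)*exp(x).
Try u_p = A*exp(-5*x). Substituting into the equation and dividing by exp(-5*x) gives A = -1/9, so u_p = -exp(-5*x)/9.

u = -exp(-5*x)/9 + C1*exp(x) + C2*x*exp(x)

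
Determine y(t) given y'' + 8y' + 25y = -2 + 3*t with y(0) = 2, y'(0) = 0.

Characteristic equation r² + 8r + 25 = 0 has discriminant (8)² - 4·(25) = -36 < 0, so r = -4 ± 3i.
Hence y_h = C1*cos(3*t)*exp(-4*t) + C2*exp(-4*t)*sin(3*t).
For the particular solution try y_p = A0 + A1*t. Substituting and matching coefficients of each power of t gives A0 = -74/625, A1 = 3/25, so y_p = -74/625 + 3*t/25.
General solution: y = -74/625 + 3*t/25 + C1*cos(3*t)*exp(-4*t) + C2*exp(-4*t)*sin(3*t).
Apply the initial conditions: y(0) = -74/625 + C1 = 2 and y'(0) = 3/25 - 4*C1 + 3*C2 = 0. Solving gives C1 = 1324/625, C2 = 5221/1875.

y = -74/625 + 3*t/25 + 1324*cos(3*t)*exp(-4*t)/625 + 5221*exp(-4*t)*sin(3*t)/1875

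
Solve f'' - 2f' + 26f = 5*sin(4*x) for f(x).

f = 10*cos(4*x)/41 + 25*sin(4*x)/82 + C1*cos(5*x)*exp(x) + C2*exp(x)*sin(5*x)

Characteristic equation r² - 2r + 26 = 0 has discriminant (-2)² - 4·(26) = -100 < 0, so r = 1 ± 5i.
Hence f_h = C1*cos(5*x)*exp(x) + C2*exp(x)*sin(5*x).
Try f_p = A*cos(4*x) + B*sin(4*x). Substituting and equating the coefficients of cos(4x) and sin(4x) gives A = 10/41, B = 25/82, so f_p = 10*cos(4*x)/41 + 25*sin(4*x)/82.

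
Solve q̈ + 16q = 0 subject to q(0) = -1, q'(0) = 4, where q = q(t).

Characteristic equation r² + 16 = 0 has discriminant (0)² - 4·(16) = -64 < 0, so r = ± 4i.
Hence q_h = C1*cos(4*t) + C2*sin(4*t).
Apply the initial conditions: q(0) = C1 = -1 and q'(0) = 4*C2 = 4. Solving gives C1 = -1, C2 = 1.

q = -cos(4*t) + sin(4*t)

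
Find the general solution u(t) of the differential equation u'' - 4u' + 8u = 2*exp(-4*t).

Characteristic equation r² - 4r + 8 = 0 has discriminant (-4)² - 4·(8) = -16 < 0, so r = 2 ± 2i.
Hence u_h = C1*cos(2*t)*exp(2*t) + C2*exp(2*t)*sin(2*t).
Try u_p = A*exp(-4*t). Substituting into the equation and dividing by exp(-4*t) gives A = 1/20, so u_p = exp(-4*t)/20.

u = exp(-4*t)/20 + C1*cos(2*t)*exp(2*t) + C2*exp(2*t)*sin(2*t)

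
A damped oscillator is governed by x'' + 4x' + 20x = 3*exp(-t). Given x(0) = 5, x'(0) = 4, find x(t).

Characteristic equation r² + 4r + 20 = 0 has discriminant (4)² - 4·(20) = -64 < 0, so r = -2 ± 4i.
Hence x_h = C1*cos(4*t)*exp(-2*t) + C2*exp(-2*t)*sin(4*t).
Try x_p = A*exp(-t). Substituting into the equation and dividing by exp(-t) gives A = 3/17, so x_p = 3*exp(-t)/17.
General solution: x = 3*exp(-t)/17 + C1*cos(4*t)*exp(-2*t) + C2*exp(-2*t)*sin(4*t).
Apply the initial conditions: x(0) = 3/17 + C1 = 5 and x'(0) = -3/17 - 2*C1 + 4*C2 = 4. Solving gives C1 = 82/17, C2 = 235/68.

x = 3*exp(-t)/17 + 82*cos(4*t)*exp(-2*t)/17 + 235*exp(-2*t)*sin(4*t)/68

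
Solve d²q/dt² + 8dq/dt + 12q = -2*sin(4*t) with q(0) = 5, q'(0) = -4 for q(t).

q = -19*exp(-6*t)/13 + sin(4*t)/130 + 4*cos(4*t)/65 + 32*exp(-2*t)/5

Characteristic equation r² + 8r + 12 = 0 factors as (r + 6)(r + 2) = 0, so r = -6, -2.
Hence q_h = C1*exp(-6*t) + C2*exp(-2*t).
Try q_p = A*cos(4*t) + B*sin(4*t). Substituting and equating the coefficients of cos(4t) and sin(4t) gives A = 4/65, B = 1/130, so q_p = sin(4*t)/130 + 4*cos(4*t)/65.
General solution: q = sin(4*t)/130 + 4*cos(4*t)/65 + C1*exp(-6*t) + C2*exp(-2*t).
Apply the initial conditions: q(0) = 4/65 + C1 + C2 = 5 and q'(0) = 2/65 - 6*C1 - 2*C2 = -4. Solving gives C1 = -19/13, C2 = 32/5.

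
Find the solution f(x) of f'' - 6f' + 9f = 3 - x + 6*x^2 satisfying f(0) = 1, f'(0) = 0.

Characteristic equation r² - 6r + 9 = 0 has discriminant (-6)² - 4·(9) = 0, so r = 3 is a repeated root.
Hence f_h = (C1 + C2*x)*exp(3*x).
For the particular solution try f_p = A0 + A1*x + A2*x^2. Substituting and matching coefficients of each power of x gives A0 = 19/27, A1 = 7/9, A2 = 2/3, so f_p = 19/27 + 2*x^2/3 + 7*x/9.
General solution: f = 19/27 + 2*x^2/3 + 7*x/9 + C1*exp(3*x) + C2*x*exp(3*x).
Apply the initial conditions: f(0) = 19/27 + C1 = 1 and f'(0) = 7/9 + C2 + 3*C1 = 0. Solving gives C1 = 8/27, C2 = -5/3.

f = 19/27 + 2*x**2/3 + 7*x/9 + 8*exp(3*x)/27 - 5*x*exp(3*x)/3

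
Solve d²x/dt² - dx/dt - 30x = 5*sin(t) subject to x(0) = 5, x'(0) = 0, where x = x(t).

x = -155*sin(t)/962 + 5*cos(t)/962 + 775*exp(-5*t)/286 + 930*exp(6*t)/407

Characteristic equation r² - r - 30 = 0 factors as (r - 6)(r + 5) = 0, so r = 6, -5.
Hence x_h = C1*exp(6*t) + C2*exp(-5*t).
Try x_p = A*cos(t) + B*sin(t). Substituting and equating the coefficients of cos(t) and sin(t) gives A = 5/962, B = -155/962, so x_p = -155*sin(t)/962 + 5*cos(t)/962.
General solution: x = -155*sin(t)/962 + 5*cos(t)/962 + C1*exp(6*t) + C2*exp(-5*t).
Apply the initial conditions: x(0) = 5/962 + C1 + C2 = 5 and x'(0) = -155/962 - 5*C2 + 6*C1 = 0. Solving gives C1 = 930/407, C2 = 775/286.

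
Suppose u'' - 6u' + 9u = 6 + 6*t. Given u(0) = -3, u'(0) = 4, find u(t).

Characteristic equation r² - 6r + 9 = 0 has discriminant (-6)² - 4·(9) = 0, so r = 3 is a repeated root.
Hence u_h = (C1 + C2*t)*exp(3*t).
For the particular solution try u_p = A0 + A1*t. Substituting and matching coefficients of each power of t gives A0 = 10/9, A1 = 2/3, so u_p = 10/9 + 2*t/3.
General solution: u = 10/9 + 2*t/3 + C1*exp(3*t) + C2*t*exp(3*t).
Apply the initial conditions: u(0) = 10/9 + C1 = -3 and u'(0) = 2/3 + C2 + 3*C1 = 4. Solving gives C1 = -37/9, C2 = 47/3.

u = 10/9 - 37*exp(3*t)/9 + 2*t/3 + 47*t*exp(3*t)/3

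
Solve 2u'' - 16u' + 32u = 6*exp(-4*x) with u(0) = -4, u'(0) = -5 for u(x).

u = -259*exp(4*x)/64 + 3*exp(-4*x)/64 + 91*x*exp(4*x)/8

Divide through by 2: u'' - 8u' + 16u = 3*exp(-4*x).
Characteristic equation r² - 8r + 16 = 0 has discriminant (-8)² - 4·(16) = 0, so r = 4 is a repeated root.
Hence u_h = (C1 + C2*x)*exp(4*x).
Try u_p = A*exp(-4*x). Substituting into the equation and dividing by exp(-4*x) gives A = 3/64, so u_p = 3*exp(-4*x)/64.
General solution: u = 3*exp(-4*x)/64 + C1*exp(4*x) + C2*x*exp(4*x).
Apply the initial conditions: u(0) = 3/64 + C1 = -4 and u'(0) = -3/16 + C2 + 4*C1 = -5. Solving gives C1 = -259/64, C2 = 91/8.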